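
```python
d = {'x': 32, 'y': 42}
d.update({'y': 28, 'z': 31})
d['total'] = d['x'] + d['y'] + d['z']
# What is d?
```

After line 1: d = {'x': 32, 'y': 42}
After line 2 (y overwritten, z added): d = {'x': 32, 'y': 28, 'z': 31}
After line 3 (total = 32 + 28 + 31 = 91): d = {'x': 32, 'y': 28, 'z': 31, 'total': 91}

{'x': 32, 'y': 28, 'z': 31, 'total': 91}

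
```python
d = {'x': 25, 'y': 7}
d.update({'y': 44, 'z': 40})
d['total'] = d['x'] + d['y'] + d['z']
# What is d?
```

After line 1: d = {'x': 25, 'y': 7}
After line 2 (y overwritten, z added): d = {'x': 25, 'y': 44, 'z': 40}
After line 3 (total = 25 + 44 + 40 = 109): d = {'x': 25, 'y': 44, 'z': 40, 'total': 109}

{'x': 25, 'y': 44, 'z': 40, 'total': 109}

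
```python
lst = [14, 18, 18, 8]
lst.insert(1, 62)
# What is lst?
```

[14, 62, 18, 18, 8]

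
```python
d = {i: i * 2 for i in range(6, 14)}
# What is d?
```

{6: 12, 7: 14, 8: 16, 9: 18, 10: 20, 11: 22, 12: 24, 13: 26}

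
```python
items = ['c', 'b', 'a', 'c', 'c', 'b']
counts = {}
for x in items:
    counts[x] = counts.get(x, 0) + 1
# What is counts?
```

Initial: counts = {}, items = ['c', 'b', 'a', 'c', 'c', 'b']
See 'c': counts = {'c': 1}
See 'b': counts = {'c': 1, 'b': 1}
See 'a': counts = {'c': 1, 'b': 1, 'a': 1}
See 'c': counts = {'c': 2, 'b': 1, 'a': 1}
See 'c': counts = {'c': 3, 'b': 1, 'a': 1}
See 'b': counts = {'c': 3, 'b': 2, 'a': 1}

{'c': 3, 'b': 2, 'a': 1}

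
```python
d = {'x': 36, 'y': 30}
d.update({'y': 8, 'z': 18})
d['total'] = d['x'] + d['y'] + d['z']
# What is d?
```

After line 1: d = {'x': 36, 'y': 30}
After line 2 (y overwritten, z added): d = {'x': 36, 'y': 8, 'z': 18}
After line 3 (total = 36 + 8 + 18 = 62): d = {'x': 36, 'y': 8, 'z': 18, 'total': 62}

{'x': 36, 'y': 8, 'z': 18, 'total': 62}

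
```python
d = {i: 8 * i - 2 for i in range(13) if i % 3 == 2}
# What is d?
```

{2: 14, 5: 38, 8: 62, 11: 86}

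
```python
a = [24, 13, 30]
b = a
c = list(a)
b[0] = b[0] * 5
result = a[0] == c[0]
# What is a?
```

After line 1: a = [24, 13, 30]
After line 2 (b = a, alias): a = [24, 13, 30], b = [24, 13, 30]
After line 3 (c = list(a) is a copy, new object): c = [24, 13, 30]
After line 4 (b[0] = 24 * 5 = 120; mutates shared a/b): a = b = [120, 13, 30], c = [24, 13, 30]
After line 5 (a[0] = 120, c[0] = 24; result = False)

[120, 13, 30]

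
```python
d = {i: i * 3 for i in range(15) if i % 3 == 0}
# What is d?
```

{0: 0, 3: 9, 6: 18, 9: 27, 12: 36}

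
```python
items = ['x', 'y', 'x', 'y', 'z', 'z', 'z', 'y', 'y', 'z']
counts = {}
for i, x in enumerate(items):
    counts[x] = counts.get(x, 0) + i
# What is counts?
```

Initial: counts = {}, items = ['x', 'y', 'x', 'y', 'z', 'z', 'z', 'y', 'y', 'z']
i=0, x='x': counts = {'x': 0}
i=1, x='y': counts = {'x': 0, 'y': 1}
i=2, x='x': counts = {'x': 2, 'y': 1}
i=3, x='y': counts = {'x': 2, 'y': 4}
i=4, x='z': counts = {'x': 2, 'y': 4, 'z': 4}
i=5, x='z': counts = {'x': 2, 'y': 4, 'z': 9}
i=6, x='z': counts = {'x': 2, 'y': 4, 'z': 15}
i=7, x='y': counts = {'x': 2, 'y': 11, 'z': 15}
i=8, x='y': counts = {'x': 2, 'y': 19, 'z': 15}
i=9, x='z': counts = {'x': 2, 'y': 19, 'z': 24}

{'x': 2, 'y': 19, 'z': 24}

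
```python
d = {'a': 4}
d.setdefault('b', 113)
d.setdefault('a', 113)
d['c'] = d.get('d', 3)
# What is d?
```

After line 1: d = {'a': 4}
After line 2 (setdefault adds 'b'=113): d = {'a': 4, 'b': 113}
After line 3 (setdefault 'a' no-op, already exists): d = {'a': 4, 'b': 113}
After line 4 (get('d', 3) returns default since 'd' not in d): d = {'a': 4, 'b': 113, 'c': 3}

{'a': 4, 'b': 113, 'c': 3}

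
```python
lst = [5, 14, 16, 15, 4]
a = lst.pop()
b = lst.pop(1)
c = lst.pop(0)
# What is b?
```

After line 1: lst = [5, 14, 16, 15, 4]
After line 2 (pop() -> a = 4): lst = [5, 14, 16, 15]
After line 3 (pop(1) -> b = 14): lst = [5, 16, 15]
After line 4 (pop(0) -> c = 5): lst = [16, 15]

14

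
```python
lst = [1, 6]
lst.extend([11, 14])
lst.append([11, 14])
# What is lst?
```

After line 1: lst = [1, 6]
After line 2 (extend unpacks [11, 14]): lst = [1, 6, 11, 14]
After line 3 (append adds [11, 14] as single element): lst = [1, 6, 11, 14, [11, 14]]

[1, 6, 11, 14, [11, 14]]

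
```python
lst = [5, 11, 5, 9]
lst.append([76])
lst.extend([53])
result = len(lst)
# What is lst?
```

After line 1: lst = [5, 11, 5, 9]
After line 2 (append adds [76] as single element): lst = [5, 11, 5, 9, [76]]
After line 3 (extend unpacks [53], adds 53): lst = [5, 11, 5, 9, [76], 53]
After line 4: result = len(lst) = 6

[5, 11, 5, 9, [76], 53]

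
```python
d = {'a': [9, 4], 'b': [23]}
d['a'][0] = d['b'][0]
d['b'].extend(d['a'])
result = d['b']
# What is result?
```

After line 1: d = {'a': [9, 4], 'b': [23]}
After line 2 (a[0] = b[0] = 23): d = {'a': [23, 4], 'b': [23]}
After line 3 (b.extend(a) appends [23, 4]): d = {'a': [23, 4], 'b': [23, 23, 4]}
After line 4: result = d['b'] = [23, 23, 4]

[23, 23, 4]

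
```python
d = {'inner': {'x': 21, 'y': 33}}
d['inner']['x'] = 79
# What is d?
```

After line 1: d = {'inner': {'x': 21, 'y': 33}}
After line 2 (inner x overwritten): d = {'inner': {'x': 79, 'y': 33}}

{'inner': {'x': 79, 'y': 33}}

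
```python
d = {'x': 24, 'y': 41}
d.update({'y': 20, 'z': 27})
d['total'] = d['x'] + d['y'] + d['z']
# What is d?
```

After line 1: d = {'x': 24, 'y': 41}
After line 2 (y overwritten, z added): d = {'x': 24, 'y': 20, 'z': 27}
After line 3 (total = 24 + 20 + 27 = 71): d = {'x': 24, 'y': 20, 'z': 27, 'total': 71}

{'x': 24, 'y': 20, 'z': 27, 'total': 71}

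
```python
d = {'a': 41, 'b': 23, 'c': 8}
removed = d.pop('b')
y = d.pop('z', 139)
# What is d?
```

After line 1: d = {'a': 41, 'b': 23, 'c': 8}
After line 2 (pop 'b' returns 23): d = {'a': 41, 'c': 8}, removed = 23
After line 3 (pop 'z' missing, returns default 139): d = {'a': 41, 'c': 8}, y = 139

{'a': 41, 'c': 8}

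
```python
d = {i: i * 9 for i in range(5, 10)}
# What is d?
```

{5: 45, 6: 54, 7: 63, 8: 72, 9: 81}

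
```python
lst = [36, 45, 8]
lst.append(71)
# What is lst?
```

[36, 45, 8, 71]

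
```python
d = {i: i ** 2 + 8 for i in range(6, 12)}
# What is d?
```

{6: 44, 7: 57, 8: 72, 9: 89, 10: 108, 11: 129}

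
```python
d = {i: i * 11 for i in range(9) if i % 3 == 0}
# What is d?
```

{0: 0, 3: 33, 6: 66}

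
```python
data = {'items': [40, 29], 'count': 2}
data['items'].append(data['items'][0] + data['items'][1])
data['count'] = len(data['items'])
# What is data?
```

After line 1: data = {'items': [40, 29], 'count': 2}
After line 2 (append 40 + 29 = 69): data = {'items': [40, 29, 69], 'count': 2}
After line 3 (count = len(items) = 3): data = {'items': [40, 29, 69], 'count': 3}

{'items': [40, 29, 69], 'count': 3}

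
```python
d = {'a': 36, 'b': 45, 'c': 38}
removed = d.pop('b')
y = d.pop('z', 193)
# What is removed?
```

After line 1: d = {'a': 36, 'b': 45, 'c': 38}
After line 2 (pop 'b' returns 45): d = {'a': 36, 'c': 38}, removed = 45
After line 3 (pop 'z' missing, returns default 193): d = {'a': 36, 'c': 38}, y = 193

45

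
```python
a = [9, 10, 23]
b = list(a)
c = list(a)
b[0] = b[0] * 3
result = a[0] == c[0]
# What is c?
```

After line 1: a = [9, 10, 23]
After line 2 (b = list(a), copy): a = [9, 10, 23], b = [9, 10, 23]
After line 3 (c = list(a) is a copy, new object): c = [9, 10, 23]
After line 4 (b[0] = 9 * 3 = 27; only b mutates (copy)): a = [9, 10, 23], b = [27, 10, 23], c = [9, 10, 23]
After line 5 (a[0] = 9, c[0] = 9; result = True)

[9, 10, 23]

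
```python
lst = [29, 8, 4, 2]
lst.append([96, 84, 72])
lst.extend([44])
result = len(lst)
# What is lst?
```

After line 1: lst = [29, 8, 4, 2]
After line 2 (append adds [96, 84, 72] as single element): lst = [29, 8, 4, 2, [96, 84, 72]]
After line 3 (extend unpacks [44], adds 44): lst = [29, 8, 4, 2, [96, 84, 72], 44]
After line 4: result = len(lst) = 6

[29, 8, 4, 2, [96, 84, 72], 44]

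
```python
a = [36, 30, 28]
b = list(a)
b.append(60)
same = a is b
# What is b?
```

After line 1: a = [36, 30, 28]
After line 2 (b = list(a) is a shallow copy, new object): a = [36, 30, 28], b = [36, 30, 28]
After line 3 (append only mutates b): a = [36, 30, 28], b = [36, 30, 28, 60]
After line 4 (same = a is b; different objects -> False): same = False

[36, 30, 28, 60]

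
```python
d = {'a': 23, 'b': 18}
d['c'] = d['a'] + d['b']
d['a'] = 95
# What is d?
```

After line 1: d = {'a': 23, 'b': 18}
After line 2 (d['c'] = 23 + 18): d = {'a': 23, 'b': 18, 'c': 41}
After line 3: d = {'a': 95, 'b': 18, 'c': 41}

{'a': 95, 'b': 18, 'c': 41}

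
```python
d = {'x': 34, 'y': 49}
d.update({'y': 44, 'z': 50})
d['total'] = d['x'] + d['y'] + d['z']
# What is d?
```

After line 1: d = {'x': 34, 'y': 49}
After line 2 (y overwritten, z added): d = {'x': 34, 'y': 44, 'z': 50}
After line 3 (total = 34 + 44 + 50 = 128): d = {'x': 34, 'y': 44, 'z': 50, 'total': 128}

{'x': 34, 'y': 44, 'z': 50, 'total': 128}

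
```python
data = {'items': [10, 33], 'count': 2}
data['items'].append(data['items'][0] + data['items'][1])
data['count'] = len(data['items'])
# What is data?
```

After line 1: data = {'items': [10, 33], 'count': 2}
After line 2 (append 10 + 33 = 43): data = {'items': [10, 33, 43], 'count': 2}
After line 3 (count = len(items) = 3): data = {'items': [10, 33, 43], 'count': 3}

{'items': [10, 33, 43], 'count': 3}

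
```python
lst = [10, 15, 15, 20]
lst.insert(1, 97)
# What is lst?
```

[10, 97, 15, 15, 20]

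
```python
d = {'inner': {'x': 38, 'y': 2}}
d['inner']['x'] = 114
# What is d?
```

After line 1: d = {'inner': {'x': 38, 'y': 2}}
After line 2 (inner x overwritten): d = {'inner': {'x': 114, 'y': 2}}

{'inner': {'x': 114, 'y': 2}}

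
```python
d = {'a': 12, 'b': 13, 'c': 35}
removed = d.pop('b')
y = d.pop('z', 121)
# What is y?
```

After line 1: d = {'a': 12, 'b': 13, 'c': 35}
After line 2 (pop 'b' returns 13): d = {'a': 12, 'c': 35}, removed = 13
After line 3 (pop 'z' missing, returns default 121): d = {'a': 12, 'c': 35}, y = 121

121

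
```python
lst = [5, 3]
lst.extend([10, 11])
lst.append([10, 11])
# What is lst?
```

After line 1: lst = [5, 3]
After line 2 (extend unpacks [10, 11]): lst = [5, 3, 10, 11]
After line 3 (append adds [10, 11] as single element): lst = [5, 3, 10, 11, [10, 11]]

[5, 3, 10, 11, [10, 11]]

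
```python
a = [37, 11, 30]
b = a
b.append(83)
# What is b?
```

After line 1: a = [37, 11, 30]
After line 2 (b = a is an alias, same object): a = [37, 11, 30], b = [37, 11, 30]
After line 3 (b.append mutates the shared list): a = [37, 11, 30, 83], b = [37, 11, 30, 83]

[37, 11, 30, 83]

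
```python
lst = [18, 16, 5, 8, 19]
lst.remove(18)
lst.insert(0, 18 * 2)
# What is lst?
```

After line 1: lst = [18, 16, 5, 8, 19]
After line 2 (remove first 18): lst = [16, 5, 8, 19]
After line 3 (insert 36 at index 0): lst = [36, 16, 5, 8, 19]

[36, 16, 5, 8, 19]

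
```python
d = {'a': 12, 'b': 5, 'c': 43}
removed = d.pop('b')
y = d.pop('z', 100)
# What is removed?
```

After line 1: d = {'a': 12, 'b': 5, 'c': 43}
After line 2 (pop 'b' returns 5): d = {'a': 12, 'c': 43}, removed = 5
After line 3 (pop 'z' missing, returns default 100): d = {'a': 12, 'c': 43}, y = 100

5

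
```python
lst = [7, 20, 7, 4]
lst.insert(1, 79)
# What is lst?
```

[7, 79, 20, 7, 4]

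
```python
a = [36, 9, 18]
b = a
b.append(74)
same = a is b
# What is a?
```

After line 1: a = [36, 9, 18]
After line 2 (b = a is an alias, same object): a = [36, 9, 18], b = [36, 9, 18]
After line 3 (b.append mutates the shared list): a = [36, 9, 18, 74], b = [36, 9, 18, 74]
After line 4 (same = a is b; same object -> True): same = True

[36, 9, 18, 74]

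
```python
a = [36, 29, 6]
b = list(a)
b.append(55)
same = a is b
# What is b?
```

After line 1: a = [36, 29, 6]
After line 2 (b = list(a) is a shallow copy, new object): a = [36, 29, 6], b = [36, 29, 6]
After line 3 (append only mutates b): a = [36, 29, 6], b = [36, 29, 6, 55]
After line 4 (same = a is b; different objects -> False): same = False

[36, 29, 6, 55]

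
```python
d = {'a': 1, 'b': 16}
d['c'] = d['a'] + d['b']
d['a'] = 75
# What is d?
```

After line 1: d = {'a': 1, 'b': 16}
After line 2 (d['c'] = 1 + 16): d = {'a': 1, 'b': 16, 'c': 17}
After line 3: d = {'a': 75, 'b': 16, 'c': 17}

{'a': 75, 'b': 16, 'c': 17}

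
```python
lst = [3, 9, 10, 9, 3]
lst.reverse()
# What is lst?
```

[3, 9, 10, 9, 3]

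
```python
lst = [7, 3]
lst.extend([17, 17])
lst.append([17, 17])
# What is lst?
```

After line 1: lst = [7, 3]
After line 2 (extend unpacks [17, 17]): lst = [7, 3, 17, 17]
After line 3 (append adds [17, 17] as single element): lst = [7, 3, 17, 17, [17, 17]]

[7, 3, 17, 17, [17, 17]]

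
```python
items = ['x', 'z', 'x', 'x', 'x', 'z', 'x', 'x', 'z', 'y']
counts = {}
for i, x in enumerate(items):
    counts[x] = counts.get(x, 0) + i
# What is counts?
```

Initial: counts = {}, items = ['x', 'z', 'x', 'x', 'x', 'z', 'x', 'x', 'z', 'y']
i=0, x='x': counts = {'x': 0}
i=1, x='z': counts = {'x': 0, 'z': 1}
i=2, x='x': counts = {'x': 2, 'z': 1}
i=3, x='x': counts = {'x': 5, 'z': 1}
i=4, x='x': counts = {'x': 9, 'z': 1}
i=5, x='z': counts = {'x': 9, 'z': 6}
i=6, x='x': counts = {'x': 15, 'z': 6}
i=7, x='x': counts = {'x': 22, 'z': 6}
i=8, x='z': counts = {'x': 22, 'z': 14}
i=9, x='y': counts = {'x': 22, 'z': 14, 'y': 9}

{'x': 22, 'z': 14, 'y': 9}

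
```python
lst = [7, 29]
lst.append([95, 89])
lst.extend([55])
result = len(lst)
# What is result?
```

After line 1: lst = [7, 29]
After line 2 (append adds [95, 89] as single element): lst = [7, 29, [95, 89]]
After line 3 (extend unpacks [55], adds 55): lst = [7, 29, [95, 89], 55]
After line 4: result = len(lst) = 4

4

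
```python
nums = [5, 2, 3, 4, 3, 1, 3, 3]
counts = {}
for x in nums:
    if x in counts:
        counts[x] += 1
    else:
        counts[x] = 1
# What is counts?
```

Initial: counts = {}, nums = [5, 2, 3, 4, 3, 1, 3, 3]
See 5: counts = {5: 1}
See 2: counts = {5: 1, 2: 1}
See 3: counts = {5: 1, 2: 1, 3: 1}
See 4: counts = {5: 1, 2: 1, 3: 1, 4: 1}
See 3: counts = {5: 1, 2: 1, 3: 2, 4: 1}
See 1: counts = {5: 1, 2: 1, 3: 2, 4: 1, 1: 1}
See 3: counts = {5: 1, 2: 1, 3: 3, 4: 1, 1: 1}
See 3: counts = {5: 1, 2: 1, 3: 4, 4: 1, 1: 1}

{5: 1, 2: 1, 3: 4, 4: 1, 1: 1}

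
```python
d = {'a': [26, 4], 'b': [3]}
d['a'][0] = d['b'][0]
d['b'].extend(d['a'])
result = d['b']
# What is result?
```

After line 1: d = {'a': [26, 4], 'b': [3]}
After line 2 (a[0] = b[0] = 3): d = {'a': [3, 4], 'b': [3]}
After line 3 (b.extend(a) appends [3, 4]): d = {'a': [3, 4], 'b': [3, 3, 4]}
After line 4: result = d['b'] = [3, 3, 4]

[3, 3, 4]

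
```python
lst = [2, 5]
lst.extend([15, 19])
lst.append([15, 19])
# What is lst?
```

After line 1: lst = [2, 5]
After line 2 (extend unpacks [15, 19]): lst = [2, 5, 15, 19]
After line 3 (append adds [15, 19] as single element): lst = [2, 5, 15, 19, [15, 19]]

[2, 5, 15, 19, [15, 19]]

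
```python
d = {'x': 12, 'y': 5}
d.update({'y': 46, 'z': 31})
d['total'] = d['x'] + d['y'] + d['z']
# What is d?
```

After line 1: d = {'x': 12, 'y': 5}
After line 2 (y overwritten, z added): d = {'x': 12, 'y': 46, 'z': 31}
After line 3 (total = 12 + 46 + 31 = 89): d = {'x': 12, 'y': 46, 'z': 31, 'total': 89}

{'x': 12, 'y': 46, 'z': 31, 'total': 89}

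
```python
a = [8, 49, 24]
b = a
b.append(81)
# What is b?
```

After line 1: a = [8, 49, 24]
After line 2 (b = a is an alias, same object): a = [8, 49, 24], b = [8, 49, 24]
After line 3 (b.append mutates the shared list): a = [8, 49, 24, 81], b = [8, 49, 24, 81]

[8, 49, 24, 81]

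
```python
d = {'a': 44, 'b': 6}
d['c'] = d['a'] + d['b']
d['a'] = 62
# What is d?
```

After line 1: d = {'a': 44, 'b': 6}
After line 2 (d['c'] = 44 + 6): d = {'a': 44, 'b': 6, 'c': 50}
After line 3: d = {'a': 62, 'b': 6, 'c': 50}

{'a': 62, 'b': 6, 'c': 50}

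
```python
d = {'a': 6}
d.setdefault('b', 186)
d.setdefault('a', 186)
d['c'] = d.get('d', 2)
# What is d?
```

After line 1: d = {'a': 6}
After line 2 (setdefault adds 'b'=186): d = {'a': 6, 'b': 186}
After line 3 (setdefault 'a' no-op, already exists): d = {'a': 6, 'b': 186}
After line 4 (get('d', 2) returns default since 'd' not in d): d = {'a': 6, 'b': 186, 'c': 2}

{'a': 6, 'b': 186, 'c': 2}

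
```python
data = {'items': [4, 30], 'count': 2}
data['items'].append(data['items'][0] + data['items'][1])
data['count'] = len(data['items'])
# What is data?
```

After line 1: data = {'items': [4, 30], 'count': 2}
After line 2 (append 4 + 30 = 34): data = {'items': [4, 30, 34], 'count': 2}
After line 3 (count = len(items) = 3): data = {'items': [4, 30, 34], 'count': 3}

{'items': [4, 30, 34], 'count': 3}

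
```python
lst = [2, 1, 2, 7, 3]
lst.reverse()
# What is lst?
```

[3, 7, 2, 1, 2]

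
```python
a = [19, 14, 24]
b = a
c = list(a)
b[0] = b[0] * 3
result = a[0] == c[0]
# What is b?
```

After line 1: a = [19, 14, 24]
After line 2 (b = a, alias): a = [19, 14, 24], b = [19, 14, 24]
After line 3 (c = list(a) is a copy, new object): c = [19, 14, 24]
After line 4 (b[0] = 19 * 3 = 57; mutates shared a/b): a = b = [57, 14, 24], c = [19, 14, 24]
After line 5 (a[0] = 57, c[0] = 19; result = False)

[57, 14, 24]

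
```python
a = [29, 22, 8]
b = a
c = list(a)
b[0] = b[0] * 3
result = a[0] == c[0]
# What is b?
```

After line 1: a = [29, 22, 8]
After line 2 (b = a, alias): a = [29, 22, 8], b = [29, 22, 8]
After line 3 (c = list(a) is a copy, new object): c = [29, 22, 8]
After line 4 (b[0] = 29 * 3 = 87; mutates shared a/b): a = b = [87, 22, 8], c = [29, 22, 8]
After line 5 (a[0] = 87, c[0] = 29; result = False)

[87, 22, 8]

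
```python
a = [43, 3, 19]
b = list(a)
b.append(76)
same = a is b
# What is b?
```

After line 1: a = [43, 3, 19]
After line 2 (b = list(a) is a shallow copy, new object): a = [43, 3, 19], b = [43, 3, 19]
After line 3 (append only mutates b): a = [43, 3, 19], b = [43, 3, 19, 76]
After line 4 (same = a is b; different objects -> False): same = False

[43, 3, 19, 76]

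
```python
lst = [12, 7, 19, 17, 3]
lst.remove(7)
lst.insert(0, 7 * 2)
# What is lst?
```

After line 1: lst = [12, 7, 19, 17, 3]
After line 2 (remove first 7): lst = [12, 19, 17, 3]
After line 3 (insert 14 at index 0): lst = [14, 12, 19, 17, 3]

[14, 12, 19, 17, 3]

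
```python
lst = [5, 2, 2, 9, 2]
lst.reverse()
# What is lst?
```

[2, 9, 2, 2, 5]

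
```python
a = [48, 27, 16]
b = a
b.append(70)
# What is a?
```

After line 1: a = [48, 27, 16]
After line 2 (b = a is an alias, same object): a = [48, 27, 16], b = [48, 27, 16]
After line 3 (b.append mutates the shared list): a = [48, 27, 16, 70], b = [48, 27, 16, 70]

[48, 27, 16, 70]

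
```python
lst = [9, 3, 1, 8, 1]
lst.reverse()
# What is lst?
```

[1, 8, 1, 3, 9]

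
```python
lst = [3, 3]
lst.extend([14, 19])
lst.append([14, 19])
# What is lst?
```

After line 1: lst = [3, 3]
After line 2 (extend unpacks [14, 19]): lst = [3, 3, 14, 19]
After line 3 (append adds [14, 19] as single element): lst = [3, 3, 14, 19, [14, 19]]

[3, 3, 14, 19, [14, 19]]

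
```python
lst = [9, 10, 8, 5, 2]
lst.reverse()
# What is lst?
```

[2, 5, 8, 10, 9]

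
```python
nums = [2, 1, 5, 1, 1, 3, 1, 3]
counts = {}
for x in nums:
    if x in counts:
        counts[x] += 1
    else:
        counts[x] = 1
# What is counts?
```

Initial: counts = {}, nums = [2, 1, 5, 1, 1, 3, 1, 3]
See 2: counts = {2: 1}
See 1: counts = {2: 1, 1: 1}
See 5: counts = {2: 1, 1: 1, 5: 1}
See 1: counts = {2: 1, 1: 2, 5: 1}
See 1: counts = {2: 1, 1: 3, 5: 1}
See 3: counts = {2: 1, 1: 3, 5: 1, 3: 1}
See 1: counts = {2: 1, 1: 4, 5: 1, 3: 1}
See 3: counts = {2: 1, 1: 4, 5: 1, 3: 2}

{2: 1, 1: 4, 5: 1, 3: 2}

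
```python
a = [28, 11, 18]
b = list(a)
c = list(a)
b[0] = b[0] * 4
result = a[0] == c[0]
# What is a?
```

After line 1: a = [28, 11, 18]
After line 2 (b = list(a), copy): a = [28, 11, 18], b = [28, 11, 18]
After line 3 (c = list(a) is a copy, new object): c = [28, 11, 18]
After line 4 (b[0] = 28 * 4 = 112; only b mutates (copy)): a = [28, 11, 18], b = [112, 11, 18], c = [28, 11, 18]
After line 5 (a[0] = 28, c[0] = 28; result = True)

[28, 11, 18]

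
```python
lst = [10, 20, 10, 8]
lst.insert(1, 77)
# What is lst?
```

[10, 77, 20, 10, 8]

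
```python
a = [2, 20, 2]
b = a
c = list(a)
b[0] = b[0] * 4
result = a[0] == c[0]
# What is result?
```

After line 1: a = [2, 20, 2]
After line 2 (b = a, alias): a = [2, 20, 2], b = [2, 20, 2]
After line 3 (c = list(a) is a copy, new object): c = [2, 20, 2]
After line 4 (b[0] = 2 * 4 = 8; mutates shared a/b): a = b = [8, 20, 2], c = [2, 20, 2]
After line 5 (a[0] = 8, c[0] = 2; result = False)

False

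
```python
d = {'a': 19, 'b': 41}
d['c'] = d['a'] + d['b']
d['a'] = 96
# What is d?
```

After line 1: d = {'a': 19, 'b': 41}
After line 2 (d['c'] = 19 + 41): d = {'a': 19, 'b': 41, 'c': 60}
After line 3: d = {'a': 96, 'b': 41, 'c': 60}

{'a': 96, 'b': 41, 'c': 60}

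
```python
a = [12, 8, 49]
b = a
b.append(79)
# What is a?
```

After line 1: a = [12, 8, 49]
After line 2 (b = a is an alias, same object): a = [12, 8, 49], b = [12, 8, 49]
After line 3 (b.append mutates the shared list): a = [12, 8, 49, 79], b = [12, 8, 49, 79]

[12, 8, 49, 79]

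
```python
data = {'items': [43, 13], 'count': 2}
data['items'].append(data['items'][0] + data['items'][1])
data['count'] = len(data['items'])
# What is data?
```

After line 1: data = {'items': [43, 13], 'count': 2}
After line 2 (append 43 + 13 = 56): data = {'items': [43, 13, 56], 'count': 2}
After line 3 (count = len(items) = 3): data = {'items': [43, 13, 56], 'count': 3}

{'items': [43, 13, 56], 'count': 3}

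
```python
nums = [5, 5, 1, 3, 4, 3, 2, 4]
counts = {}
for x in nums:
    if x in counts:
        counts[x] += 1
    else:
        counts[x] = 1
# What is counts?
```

Initial: counts = {}, nums = [5, 5, 1, 3, 4, 3, 2, 4]
See 5: counts = {5: 1}
See 5: counts = {5: 2}
See 1: counts = {5: 2, 1: 1}
See 3: counts = {5: 2, 1: 1, 3: 1}
See 4: counts = {5: 2, 1: 1, 3: 1, 4: 1}
See 3: counts = {5: 2, 1: 1, 3: 2, 4: 1}
See 2: counts = {5: 2, 1: 1, 3: 2, 4: 1, 2: 1}
See 4: counts = {5: 2, 1: 1, 3: 2, 4: 2, 2: 1}

{5: 2, 1: 1, 3: 2, 4: 2, 2: 1}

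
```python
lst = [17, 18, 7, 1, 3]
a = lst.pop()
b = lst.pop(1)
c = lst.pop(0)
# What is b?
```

After line 1: lst = [17, 18, 7, 1, 3]
After line 2 (pop() -> a = 3): lst = [17, 18, 7, 1]
After line 3 (pop(1) -> b = 18): lst = [17, 7, 1]
After line 4 (pop(0) -> c = 17): lst = [7, 1]

18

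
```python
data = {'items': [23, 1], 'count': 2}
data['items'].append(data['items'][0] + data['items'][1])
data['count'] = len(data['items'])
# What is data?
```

After line 1: data = {'items': [23, 1], 'count': 2}
After line 2 (append 23 + 1 = 24): data = {'items': [23, 1, 24], 'count': 2}
After line 3 (count = len(items) = 3): data = {'items': [23, 1, 24], 'count': 3}

{'items': [23, 1, 24], 'count': 3}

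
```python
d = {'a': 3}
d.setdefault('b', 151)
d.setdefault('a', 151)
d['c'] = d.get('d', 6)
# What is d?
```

After line 1: d = {'a': 3}
After line 2 (setdefault adds 'b'=151): d = {'a': 3, 'b': 151}
After line 3 (setdefault 'a' no-op, already exists): d = {'a': 3, 'b': 151}
After line 4 (get('d', 6) returns default since 'd' not in d): d = {'a': 3, 'b': 151, 'c': 6}

{'a': 3, 'b': 151, 'c': 6}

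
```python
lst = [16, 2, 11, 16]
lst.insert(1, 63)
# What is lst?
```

[16, 63, 2, 11, 16]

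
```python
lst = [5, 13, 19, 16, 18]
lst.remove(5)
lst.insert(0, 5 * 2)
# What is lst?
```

After line 1: lst = [5, 13, 19, 16, 18]
After line 2 (remove first 5): lst = [13, 19, 16, 18]
After line 3 (insert 10 at index 0): lst = [10, 13, 19, 16, 18]

[10, 13, 19, 16, 18]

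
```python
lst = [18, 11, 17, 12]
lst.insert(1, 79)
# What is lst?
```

[18, 79, 11, 17, 12]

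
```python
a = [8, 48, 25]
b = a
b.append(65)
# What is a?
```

After line 1: a = [8, 48, 25]
After line 2 (b = a is an alias, same object): a = [8, 48, 25], b = [8, 48, 25]
After line 3 (b.append mutates the shared list): a = [8, 48, 25, 65], b = [8, 48, 25, 65]

[8, 48, 25, 65]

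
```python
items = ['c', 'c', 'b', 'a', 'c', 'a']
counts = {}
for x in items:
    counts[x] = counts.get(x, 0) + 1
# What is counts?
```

Initial: counts = {}, items = ['c', 'c', 'b', 'a', 'c', 'a']
See 'c': counts = {'c': 1}
See 'c': counts = {'c': 2}
See 'b': counts = {'c': 2, 'b': 1}
See 'a': counts = {'c': 2, 'b': 1, 'a': 1}
See 'c': counts = {'c': 3, 'b': 1, 'a': 1}
See 'a': counts = {'c': 3, 'b': 1, 'a': 2}

{'c': 3, 'b': 1, 'a': 2}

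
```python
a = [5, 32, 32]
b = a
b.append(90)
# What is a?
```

After line 1: a = [5, 32, 32]
After line 2 (b = a is an alias, same object): a = [5, 32, 32], b = [5, 32, 32]
After line 3 (b.append mutates the shared list): a = [5, 32, 32, 90], b = [5, 32, 32, 90]

[5, 32, 32, 90]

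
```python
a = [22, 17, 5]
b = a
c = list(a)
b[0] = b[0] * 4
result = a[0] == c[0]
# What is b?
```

After line 1: a = [22, 17, 5]
After line 2 (b = a, alias): a = [22, 17, 5], b = [22, 17, 5]
After line 3 (c = list(a) is a copy, new object): c = [22, 17, 5]
After line 4 (b[0] = 22 * 4 = 88; mutates shared a/b): a = b = [88, 17, 5], c = [22, 17, 5]
After line 5 (a[0] = 88, c[0] = 22; result = False)

[88, 17, 5]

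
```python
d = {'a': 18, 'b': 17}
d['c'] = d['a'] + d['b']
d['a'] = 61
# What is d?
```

After line 1: d = {'a': 18, 'b': 17}
After line 2 (d['c'] = 18 + 17): d = {'a': 18, 'b': 17, 'c': 35}
After line 3: d = {'a': 61, 'b': 17, 'c': 35}

{'a': 61, 'b': 17, 'c': 35}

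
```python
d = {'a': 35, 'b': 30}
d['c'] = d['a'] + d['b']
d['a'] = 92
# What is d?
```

After line 1: d = {'a': 35, 'b': 30}
After line 2 (d['c'] = 35 + 30): d = {'a': 35, 'b': 30, 'c': 65}
After line 3: d = {'a': 92, 'b': 30, 'c': 65}

{'a': 92, 'b': 30, 'c': 65}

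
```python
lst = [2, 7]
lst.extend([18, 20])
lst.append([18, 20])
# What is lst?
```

After line 1: lst = [2, 7]
After line 2 (extend unpacks [18, 20]): lst = [2, 7, 18, 20]
After line 3 (append adds [18, 20] as single element): lst = [2, 7, 18, 20, [18, 20]]

[2, 7, 18, 20, [18, 20]]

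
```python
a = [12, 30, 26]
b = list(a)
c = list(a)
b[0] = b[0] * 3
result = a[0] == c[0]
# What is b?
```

After line 1: a = [12, 30, 26]
After line 2 (b = list(a), copy): a = [12, 30, 26], b = [12, 30, 26]
After line 3 (c = list(a) is a copy, new object): c = [12, 30, 26]
After line 4 (b[0] = 12 * 3 = 36; only b mutates (copy)): a = [12, 30, 26], b = [36, 30, 26], c = [12, 30, 26]
After line 5 (a[0] = 12, c[0] = 12; result = True)

[36, 30, 26]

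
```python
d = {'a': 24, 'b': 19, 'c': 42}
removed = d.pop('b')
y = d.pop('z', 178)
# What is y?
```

After line 1: d = {'a': 24, 'b': 19, 'c': 42}
After line 2 (pop 'b' returns 19): d = {'a': 24, 'c': 42}, removed = 19
After line 3 (pop 'z' missing, returns default 178): d = {'a': 24, 'c': 42}, y = 178

178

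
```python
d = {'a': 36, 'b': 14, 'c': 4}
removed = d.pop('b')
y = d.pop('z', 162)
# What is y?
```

After line 1: d = {'a': 36, 'b': 14, 'c': 4}
After line 2 (pop 'b' returns 14): d = {'a': 36, 'c': 4}, removed = 14
After line 3 (pop 'z' missing, returns default 162): d = {'a': 36, 'c': 4}, y = 162

162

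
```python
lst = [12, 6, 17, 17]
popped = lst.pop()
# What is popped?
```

17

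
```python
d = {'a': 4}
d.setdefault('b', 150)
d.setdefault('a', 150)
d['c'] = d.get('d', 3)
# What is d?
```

After line 1: d = {'a': 4}
After line 2 (setdefault adds 'b'=150): d = {'a': 4, 'b': 150}
After line 3 (setdefault 'a' no-op, already exists): d = {'a': 4, 'b': 150}
After line 4 (get('d', 3) returns default since 'd' not in d): d = {'a': 4, 'b': 150, 'c': 3}

{'a': 4, 'b': 150, 'c': 3}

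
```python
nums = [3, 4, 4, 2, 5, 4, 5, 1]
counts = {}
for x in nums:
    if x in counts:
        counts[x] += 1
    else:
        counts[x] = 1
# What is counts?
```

Initial: counts = {}, nums = [3, 4, 4, 2, 5, 4, 5, 1]
See 3: counts = {3: 1}
See 4: counts = {3: 1, 4: 1}
See 4: counts = {3: 1, 4: 2}
See 2: counts = {3: 1, 4: 2, 2: 1}
See 5: counts = {3: 1, 4: 2, 2: 1, 5: 1}
See 4: counts = {3: 1, 4: 3, 2: 1, 5: 1}
See 5: counts = {3: 1, 4: 3, 2: 1, 5: 2}
See 1: counts = {3: 1, 4: 3, 2: 1, 5: 2, 1: 1}

{3: 1, 4: 3, 2: 1, 5: 2, 1: 1}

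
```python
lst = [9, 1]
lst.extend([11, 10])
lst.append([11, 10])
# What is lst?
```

After line 1: lst = [9, 1]
After line 2 (extend unpacks [11, 10]): lst = [9, 1, 11, 10]
After line 3 (append adds [11, 10] as single element): lst = [9, 1, 11, 10, [11, 10]]

[9, 1, 11, 10, [11, 10]]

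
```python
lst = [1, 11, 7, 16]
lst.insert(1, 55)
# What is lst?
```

[1, 55, 11, 7, 16]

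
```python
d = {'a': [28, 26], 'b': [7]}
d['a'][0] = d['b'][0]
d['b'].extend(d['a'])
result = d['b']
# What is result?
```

After line 1: d = {'a': [28, 26], 'b': [7]}
After line 2 (a[0] = b[0] = 7): d = {'a': [7, 26], 'b': [7]}
After line 3 (b.extend(a) appends [7, 26]): d = {'a': [7, 26], 'b': [7, 7, 26]}
After line 4: result = d['b'] = [7, 7, 26]

[7, 7, 26]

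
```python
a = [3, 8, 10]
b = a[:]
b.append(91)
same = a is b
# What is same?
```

After line 1: a = [3, 8, 10]
After line 2 (b = a[:] is a shallow copy, new object): a = [3, 8, 10], b = [3, 8, 10]
After line 3 (append only mutates b): a = [3, 8, 10], b = [3, 8, 10, 91]
After line 4 (same = a is b; different objects -> False): same = False

False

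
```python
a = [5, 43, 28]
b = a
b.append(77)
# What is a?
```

After line 1: a = [5, 43, 28]
After line 2 (b = a is an alias, same object): a = [5, 43, 28], b = [5, 43, 28]
After line 3 (b.append mutates the shared list): a = [5, 43, 28, 77], b = [5, 43, 28, 77]

[5, 43, 28, 77]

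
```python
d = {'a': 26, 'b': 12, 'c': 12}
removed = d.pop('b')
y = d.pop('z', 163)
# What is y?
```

After line 1: d = {'a': 26, 'b': 12, 'c': 12}
After line 2 (pop 'b' returns 12): d = {'a': 26, 'c': 12}, removed = 12
After line 3 (pop 'z' missing, returns default 163): d = {'a': 26, 'c': 12}, y = 163

163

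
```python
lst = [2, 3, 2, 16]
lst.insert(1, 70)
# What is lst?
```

[2, 70, 3, 2, 16]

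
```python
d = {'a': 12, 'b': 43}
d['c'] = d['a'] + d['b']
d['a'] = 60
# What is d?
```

After line 1: d = {'a': 12, 'b': 43}
After line 2 (d['c'] = 12 + 43): d = {'a': 12, 'b': 43, 'c': 55}
After line 3: d = {'a': 60, 'b': 43, 'c': 55}

{'a': 60, 'b': 43, 'c': 55}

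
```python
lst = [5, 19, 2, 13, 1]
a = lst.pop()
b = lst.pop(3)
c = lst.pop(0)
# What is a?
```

After line 1: lst = [5, 19, 2, 13, 1]
After line 2 (pop() -> a = 1): lst = [5, 19, 2, 13]
After line 3 (pop(3) -> b = 13): lst = [5, 19, 2]
After line 4 (pop(0) -> c = 5): lst = [19, 2]

1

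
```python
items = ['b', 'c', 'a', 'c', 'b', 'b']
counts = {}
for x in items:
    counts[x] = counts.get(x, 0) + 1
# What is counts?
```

Initial: counts = {}, items = ['b', 'c', 'a', 'c', 'b', 'b']
See 'b': counts = {'b': 1}
See 'c': counts = {'b': 1, 'c': 1}
See 'a': counts = {'b': 1, 'c': 1, 'a': 1}
See 'c': counts = {'b': 1, 'c': 2, 'a': 1}
See 'b': counts = {'b': 2, 'c': 2, 'a': 1}
See 'b': counts = {'b': 3, 'c': 2, 'a': 1}

{'b': 3, 'c': 2, 'a': 1}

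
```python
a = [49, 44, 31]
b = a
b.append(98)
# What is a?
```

After line 1: a = [49, 44, 31]
After line 2 (b = a is an alias, same object): a = [49, 44, 31], b = [49, 44, 31]
After line 3 (b.append mutates the shared list): a = [49, 44, 31, 98], b = [49, 44, 31, 98]

[49, 44, 31, 98]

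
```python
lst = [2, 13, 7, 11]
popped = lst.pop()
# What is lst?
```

[2, 13, 7]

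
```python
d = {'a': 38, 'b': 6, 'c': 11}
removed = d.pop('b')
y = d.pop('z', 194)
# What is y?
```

After line 1: d = {'a': 38, 'b': 6, 'c': 11}
After line 2 (pop 'b' returns 6): d = {'a': 38, 'c': 11}, removed = 6
After line 3 (pop 'z' missing, returns default 194): d = {'a': 38, 'c': 11}, y = 194

194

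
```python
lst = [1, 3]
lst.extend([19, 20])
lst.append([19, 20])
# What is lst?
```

After line 1: lst = [1, 3]
After line 2 (extend unpacks [19, 20]): lst = [1, 3, 19, 20]
After line 3 (append adds [19, 20] as single element): lst = [1, 3, 19, 20, [19, 20]]

[1, 3, 19, 20, [19, 20]]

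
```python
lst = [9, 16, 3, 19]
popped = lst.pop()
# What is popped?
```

19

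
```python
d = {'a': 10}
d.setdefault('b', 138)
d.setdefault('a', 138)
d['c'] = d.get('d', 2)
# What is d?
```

After line 1: d = {'a': 10}
After line 2 (setdefault adds 'b'=138): d = {'a': 10, 'b': 138}
After line 3 (setdefault 'a' no-op, already exists): d = {'a': 10, 'b': 138}
After line 4 (get('d', 2) returns default since 'd' not in d): d = {'a': 10, 'b': 138, 'c': 2}

{'a': 10, 'b': 138, 'c': 2}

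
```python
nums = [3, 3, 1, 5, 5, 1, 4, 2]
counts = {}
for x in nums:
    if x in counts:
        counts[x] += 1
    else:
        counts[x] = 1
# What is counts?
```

Initial: counts = {}, nums = [3, 3, 1, 5, 5, 1, 4, 2]
See 3: counts = {3: 1}
See 3: counts = {3: 2}
See 1: counts = {3: 2, 1: 1}
See 5: counts = {3: 2, 1: 1, 5: 1}
See 5: counts = {3: 2, 1: 1, 5: 2}
See 1: counts = {3: 2, 1: 2, 5: 2}
See 4: counts = {3: 2, 1: 2, 5: 2, 4: 1}
See 2: counts = {3: 2, 1: 2, 5: 2, 4: 1, 2: 1}

{3: 2, 1: 2, 5: 2, 4: 1, 2: 1}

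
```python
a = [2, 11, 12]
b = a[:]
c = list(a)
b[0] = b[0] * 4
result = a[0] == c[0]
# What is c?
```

After line 1: a = [2, 11, 12]
After line 2 (b = a[:], copy): a = [2, 11, 12], b = [2, 11, 12]
After line 3 (c = list(a) is a copy, new object): c = [2, 11, 12]
After line 4 (b[0] = 2 * 4 = 8; only b mutates (copy)): a = [2, 11, 12], b = [8, 11, 12], c = [2, 11, 12]
After line 5 (a[0] = 2, c[0] = 2; result = True)

[2, 11, 12]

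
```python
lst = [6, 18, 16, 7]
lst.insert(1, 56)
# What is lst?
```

[6, 56, 18, 16, 7]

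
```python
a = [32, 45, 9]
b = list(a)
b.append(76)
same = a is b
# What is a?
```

After line 1: a = [32, 45, 9]
After line 2 (b = list(a) is a shallow copy, new object): a = [32, 45, 9], b = [32, 45, 9]
After line 3 (append only mutates b): a = [32, 45, 9], b = [32, 45, 9, 76]
After line 4 (same = a is b; different objects -> False): same = False

[32, 45, 9]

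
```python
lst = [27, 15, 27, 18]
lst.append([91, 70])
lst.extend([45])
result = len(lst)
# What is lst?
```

After line 1: lst = [27, 15, 27, 18]
After line 2 (append adds [91, 70] as single element): lst = [27, 15, 27, 18, [91, 70]]
After line 3 (extend unpacks [45], adds 45): lst = [27, 15, 27, 18, [91, 70], 45]
After line 4: result = len(lst) = 6

[27, 15, 27, 18, [91, 70], 45]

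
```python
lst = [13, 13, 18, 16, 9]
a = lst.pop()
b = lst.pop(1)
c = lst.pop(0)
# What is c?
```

After line 1: lst = [13, 13, 18, 16, 9]
After line 2 (pop() -> a = 9): lst = [13, 13, 18, 16]
After line 3 (pop(1) -> b = 13): lst = [13, 18, 16]
After line 4 (pop(0) -> c = 13): lst = [18, 16]

13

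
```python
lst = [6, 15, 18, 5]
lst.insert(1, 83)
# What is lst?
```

[6, 83, 15, 18, 5]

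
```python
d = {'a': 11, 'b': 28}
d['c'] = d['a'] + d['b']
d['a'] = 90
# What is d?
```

After line 1: d = {'a': 11, 'b': 28}
After line 2 (d['c'] = 11 + 28): d = {'a': 11, 'b': 28, 'c': 39}
After line 3: d = {'a': 90, 'b': 28, 'c': 39}

{'a': 90, 'b': 28, 'c': 39}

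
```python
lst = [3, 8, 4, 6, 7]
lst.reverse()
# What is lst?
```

[7, 6, 4, 8, 3]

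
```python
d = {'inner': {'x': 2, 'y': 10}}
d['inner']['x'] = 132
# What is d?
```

After line 1: d = {'inner': {'x': 2, 'y': 10}}
After line 2 (inner x overwritten): d = {'inner': {'x': 132, 'y': 10}}

{'inner': {'x': 132, 'y': 10}}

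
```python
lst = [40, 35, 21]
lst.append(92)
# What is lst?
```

[40, 35, 21, 92]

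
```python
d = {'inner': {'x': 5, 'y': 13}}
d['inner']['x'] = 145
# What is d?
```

After line 1: d = {'inner': {'x': 5, 'y': 13}}
After line 2 (inner x overwritten): d = {'inner': {'x': 145, 'y': 13}}

{'inner': {'x': 145, 'y': 13}}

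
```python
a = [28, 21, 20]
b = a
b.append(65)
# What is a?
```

After line 1: a = [28, 21, 20]
After line 2 (b = a is an alias, same object): a = [28, 21, 20], b = [28, 21, 20]
After line 3 (b.append mutates the shared list): a = [28, 21, 20, 65], b = [28, 21, 20, 65]

[28, 21, 20, 65]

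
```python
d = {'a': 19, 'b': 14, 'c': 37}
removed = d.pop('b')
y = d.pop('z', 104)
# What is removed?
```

After line 1: d = {'a': 19, 'b': 14, 'c': 37}
After line 2 (pop 'b' returns 14): d = {'a': 19, 'c': 37}, removed = 14
After line 3 (pop 'z' missing, returns default 104): d = {'a': 19, 'c': 37}, y = 104

14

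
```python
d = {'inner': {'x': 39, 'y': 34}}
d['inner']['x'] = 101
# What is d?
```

After line 1: d = {'inner': {'x': 39, 'y': 34}}
After line 2 (inner x overwritten): d = {'inner': {'x': 101, 'y': 34}}

{'inner': {'x': 101, 'y': 34}}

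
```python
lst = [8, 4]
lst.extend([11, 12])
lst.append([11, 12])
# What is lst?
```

After line 1: lst = [8, 4]
After line 2 (extend unpacks [11, 12]): lst = [8, 4, 11, 12]
After line 3 (append adds [11, 12] as single element): lst = [8, 4, 11, 12, [11, 12]]

[8, 4, 11, 12, [11, 12]]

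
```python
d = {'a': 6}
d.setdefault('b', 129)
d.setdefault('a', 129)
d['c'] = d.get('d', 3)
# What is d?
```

After line 1: d = {'a': 6}
After line 2 (setdefault adds 'b'=129): d = {'a': 6, 'b': 129}
After line 3 (setdefault 'a' no-op, already exists): d = {'a': 6, 'b': 129}
After line 4 (get('d', 3) returns default since 'd' not in d): d = {'a': 6, 'b': 129, 'c': 3}

{'a': 6, 'b': 129, 'c': 3}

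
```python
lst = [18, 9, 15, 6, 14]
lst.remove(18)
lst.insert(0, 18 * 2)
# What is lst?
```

After line 1: lst = [18, 9, 15, 6, 14]
After line 2 (remove first 18): lst = [9, 15, 6, 14]
After line 3 (insert 36 at index 0): lst = [36, 9, 15, 6, 14]

[36, 9, 15, 6, 14]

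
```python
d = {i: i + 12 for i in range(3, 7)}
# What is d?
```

{3: 15, 4: 16, 5: 17, 6: 18}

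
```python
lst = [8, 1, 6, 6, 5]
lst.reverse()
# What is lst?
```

[5, 6, 6, 1, 8]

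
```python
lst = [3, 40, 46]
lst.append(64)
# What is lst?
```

[3, 40, 46, 64]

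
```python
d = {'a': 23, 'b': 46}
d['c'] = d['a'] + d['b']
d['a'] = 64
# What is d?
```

After line 1: d = {'a': 23, 'b': 46}
After line 2 (d['c'] = 23 + 46): d = {'a': 23, 'b': 46, 'c': 69}
After line 3: d = {'a': 64, 'b': 46, 'c': 69}

{'a': 64, 'b': 46, 'c': 69}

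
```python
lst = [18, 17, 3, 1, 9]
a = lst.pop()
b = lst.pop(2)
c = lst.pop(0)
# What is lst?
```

After line 1: lst = [18, 17, 3, 1, 9]
After line 2 (pop() -> a = 9): lst = [18, 17, 3, 1]
After line 3 (pop(2) -> b = 3): lst = [18, 17, 1]
After line 4 (pop(0) -> c = 18): lst = [17, 1]

[17, 1]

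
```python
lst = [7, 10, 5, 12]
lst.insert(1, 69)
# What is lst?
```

[7, 69, 10, 5, 12]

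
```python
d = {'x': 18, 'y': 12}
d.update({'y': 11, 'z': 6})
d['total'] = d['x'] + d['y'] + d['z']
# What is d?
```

After line 1: d = {'x': 18, 'y': 12}
After line 2 (y overwritten, z added): d = {'x': 18, 'y': 11, 'z': 6}
After line 3 (total = 18 + 11 + 6 = 35): d = {'x': 18, 'y': 11, 'z': 6, 'total': 35}

{'x': 18, 'y': 11, 'z': 6, 'total': 35}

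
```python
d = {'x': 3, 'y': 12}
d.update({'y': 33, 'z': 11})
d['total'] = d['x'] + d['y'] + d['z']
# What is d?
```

After line 1: d = {'x': 3, 'y': 12}
After line 2 (y overwritten, z added): d = {'x': 3, 'y': 33, 'z': 11}
After line 3 (total = 3 + 33 + 11 = 47): d = {'x': 3, 'y': 33, 'z': 11, 'total': 47}

{'x': 3, 'y': 33, 'z': 11, 'total': 47}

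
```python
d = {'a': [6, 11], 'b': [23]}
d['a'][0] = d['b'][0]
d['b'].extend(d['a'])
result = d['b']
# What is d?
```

After line 1: d = {'a': [6, 11], 'b': [23]}
After line 2 (a[0] = b[0] = 23): d = {'a': [23, 11], 'b': [23]}
After line 3 (b.extend(a) appends [23, 11]): d = {'a': [23, 11], 'b': [23, 23, 11]}
After line 4: result = d['b'] = [23, 23, 11]

{'a': [23, 11], 'b': [23, 23, 11]}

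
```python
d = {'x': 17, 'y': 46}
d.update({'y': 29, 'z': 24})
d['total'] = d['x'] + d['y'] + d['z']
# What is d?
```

After line 1: d = {'x': 17, 'y': 46}
After line 2 (y overwritten, z added): d = {'x': 17, 'y': 29, 'z': 24}
After line 3 (total = 17 + 29 + 24 = 70): d = {'x': 17, 'y': 29, 'z': 24, 'total': 70}

{'x': 17, 'y': 29, 'z': 24, 'total': 70}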